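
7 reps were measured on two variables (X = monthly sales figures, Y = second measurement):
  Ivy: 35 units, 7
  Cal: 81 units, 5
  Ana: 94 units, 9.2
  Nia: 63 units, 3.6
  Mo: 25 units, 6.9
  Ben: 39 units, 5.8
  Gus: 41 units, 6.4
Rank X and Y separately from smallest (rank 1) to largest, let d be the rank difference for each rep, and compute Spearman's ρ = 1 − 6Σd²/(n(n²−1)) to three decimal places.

Ranks of variable 1: 2, 6, 7, 5, 1, 3, 4
Ranks of variable 2: 6, 2, 7, 1, 5, 3, 4
d = r₁ − r₂: -4, 4, 0, 4, -4, 0, 0
d²: 16, 16, 0, 16, 16, 0, 0; Σd² = 64
ρ = 1 − 6·64/(7·48) = 1 − 384/336 = -0.143

-0.143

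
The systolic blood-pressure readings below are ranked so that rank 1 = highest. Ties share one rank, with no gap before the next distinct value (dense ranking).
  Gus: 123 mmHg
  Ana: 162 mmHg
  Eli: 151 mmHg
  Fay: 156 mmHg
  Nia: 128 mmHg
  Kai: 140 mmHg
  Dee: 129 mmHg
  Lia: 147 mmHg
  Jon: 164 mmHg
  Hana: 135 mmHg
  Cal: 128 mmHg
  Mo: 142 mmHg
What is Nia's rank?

Sorted (descending): 164, 162, 156, 151, 147, 142, 140, 135, 129, 128, 128, 123
The 2 values of 128 share dense rank 10.
Remaining distinct values take the next consecutive integers.
Nia has value 128 mmHg → rank 10.

10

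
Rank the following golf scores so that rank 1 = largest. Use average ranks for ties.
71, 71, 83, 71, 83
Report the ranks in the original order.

Sorted (descending): 83, 83, 71, 71, 71
The 2 values of 83 occupy positions 1–2 → average rank (1+2)/2 = 1.5.
The 3 values of 71 occupy positions 3–5 → average rank 4.

4, 4, 1.5, 4, 1.5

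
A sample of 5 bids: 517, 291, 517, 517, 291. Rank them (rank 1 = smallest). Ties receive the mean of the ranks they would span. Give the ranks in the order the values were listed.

4, 1.5, 4, 4, 1.5

Sorted (ascending): 291, 291, 517, 517, 517
The 2 values of 291 occupy positions 1–2 → average rank (1+2)/2 = 1.5.
The 3 values of 517 occupy positions 3–5 → average rank 4.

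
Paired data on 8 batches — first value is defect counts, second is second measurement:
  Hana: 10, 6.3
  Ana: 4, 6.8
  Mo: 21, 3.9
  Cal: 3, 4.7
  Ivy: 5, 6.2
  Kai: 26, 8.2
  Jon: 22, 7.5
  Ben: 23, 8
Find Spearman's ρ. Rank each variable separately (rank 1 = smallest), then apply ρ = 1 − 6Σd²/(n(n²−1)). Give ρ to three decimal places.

0.690

Ranks of variable 1: 4, 2, 5, 1, 3, 8, 6, 7
Ranks of variable 2: 4, 5, 1, 2, 3, 8, 6, 7
d = r₁ − r₂: 0, -3, 4, -1, 0, 0, 0, 0
d²: 0, 9, 16, 1, 0, 0, 0, 0; Σd² = 26
ρ = 1 − 6·26/(8·63) = 1 − 156/504 = 0.690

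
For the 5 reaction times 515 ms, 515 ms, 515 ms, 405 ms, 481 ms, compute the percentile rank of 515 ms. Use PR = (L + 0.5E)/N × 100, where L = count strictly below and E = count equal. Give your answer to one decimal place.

N = 5.
Strictly below 515: 2. Equal to 515: 3.
PR = (2 + 0.5·3)/5 × 100 = 70.0

70.0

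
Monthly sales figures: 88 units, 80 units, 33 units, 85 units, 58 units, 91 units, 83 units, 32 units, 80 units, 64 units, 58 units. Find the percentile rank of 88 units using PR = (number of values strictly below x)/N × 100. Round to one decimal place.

N = 11.
Strictly below 88: 9. Equal to 88: 1.
PR = 9/11 × 100 = 81.8

81.8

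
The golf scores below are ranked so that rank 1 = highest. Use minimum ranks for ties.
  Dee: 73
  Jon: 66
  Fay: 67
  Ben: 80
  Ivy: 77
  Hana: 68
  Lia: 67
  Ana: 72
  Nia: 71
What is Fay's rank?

Sorted (descending): 80, 77, 73, 72, 71, 68, 67, 67, 66
The 2 values of 67 occupy positions 7–8 → each gets rank 7.
Fay has value 67 → rank 7.

7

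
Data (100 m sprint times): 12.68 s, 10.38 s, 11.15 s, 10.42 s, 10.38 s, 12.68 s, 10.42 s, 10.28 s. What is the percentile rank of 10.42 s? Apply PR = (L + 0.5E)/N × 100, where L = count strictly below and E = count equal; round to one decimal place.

N = 8.
Strictly below 10.42: 3. Equal to 10.42: 2.
PR = (3 + 0.5·2)/8 × 100 = 50.0

50.0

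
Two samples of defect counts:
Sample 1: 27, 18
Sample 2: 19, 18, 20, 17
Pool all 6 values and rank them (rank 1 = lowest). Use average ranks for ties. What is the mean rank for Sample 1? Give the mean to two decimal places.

4.25

Sorted (ascending): 17, 18, 18, 19, 20, 27
The 2 values of 18 occupy positions 2–3 → average rank (2+3)/2 = 2.5.
Sample 1 values → pooled ranks: 27→6, 18→2.5
Mean rank = (6 + 2.5) / 2 = 4.25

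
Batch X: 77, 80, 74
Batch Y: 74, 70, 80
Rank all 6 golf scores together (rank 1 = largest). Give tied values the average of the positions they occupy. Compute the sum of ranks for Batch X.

Sorted (descending): 80, 80, 77, 74, 74, 70
The 2 values of 80 occupy positions 1–2 → average rank (1+2)/2 = 1.5.
The 2 values of 74 occupy positions 4–5 → average rank (4+5)/2 = 4.5.
Batch X values → pooled ranks: 77→3, 80→1.5, 74→4.5
Rank sum = 3 + 1.5 + 4.5 = 9

9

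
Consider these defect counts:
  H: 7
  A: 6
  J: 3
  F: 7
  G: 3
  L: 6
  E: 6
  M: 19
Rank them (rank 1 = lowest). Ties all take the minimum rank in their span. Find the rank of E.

3

Sorted (ascending): 3, 3, 6, 6, 6, 7, 7, 19
The 2 values of 3 occupy positions 1–2 → each gets rank 1.
The 3 values of 6 occupy positions 3–5 → each gets rank 3.
The 2 values of 7 occupy positions 6–7 → each gets rank 6.
E has value 6 → rank 3.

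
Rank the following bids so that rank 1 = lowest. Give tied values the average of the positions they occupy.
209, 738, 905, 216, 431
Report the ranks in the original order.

Sorted (ascending): 209, 216, 431, 738, 905
No ties — each value takes its position as its rank.

1, 4, 5, 2, 3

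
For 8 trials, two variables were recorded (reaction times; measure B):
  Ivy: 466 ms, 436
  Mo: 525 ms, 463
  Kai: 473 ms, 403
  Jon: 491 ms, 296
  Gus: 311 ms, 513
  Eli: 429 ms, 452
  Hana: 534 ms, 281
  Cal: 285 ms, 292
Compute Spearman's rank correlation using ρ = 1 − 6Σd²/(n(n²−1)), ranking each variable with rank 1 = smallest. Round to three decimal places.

-0.262

Ranks of variable 1: 4, 7, 5, 6, 2, 3, 8, 1
Ranks of variable 2: 5, 7, 4, 3, 8, 6, 1, 2
d = r₁ − r₂: -1, 0, 1, 3, -6, -3, 7, -1
d²: 1, 0, 1, 9, 36, 9, 49, 1; Σd² = 106
ρ = 1 − 6·106/(8·63) = 1 − 636/504 = -0.262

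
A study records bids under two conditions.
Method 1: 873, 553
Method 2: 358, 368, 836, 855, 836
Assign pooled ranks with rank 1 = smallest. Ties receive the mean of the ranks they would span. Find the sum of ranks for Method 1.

10

Sorted (ascending): 358, 368, 553, 836, 836, 855, 873
The 2 values of 836 occupy positions 4–5 → average rank (4+5)/2 = 4.5.
Method 1 values → pooled ranks: 873→7, 553→3
Rank sum = 7 + 3 = 10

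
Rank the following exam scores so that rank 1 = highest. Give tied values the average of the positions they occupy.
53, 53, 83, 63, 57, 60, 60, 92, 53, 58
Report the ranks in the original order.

9, 9, 2, 3, 7, 4.5, 4.5, 1, 9, 6

Sorted (descending): 92, 83, 63, 60, 60, 58, 57, 53, 53, 53
The 2 values of 60 occupy positions 4–5 → average rank (4+5)/2 = 4.5.
The 3 values of 53 occupy positions 8–10 → average rank 9.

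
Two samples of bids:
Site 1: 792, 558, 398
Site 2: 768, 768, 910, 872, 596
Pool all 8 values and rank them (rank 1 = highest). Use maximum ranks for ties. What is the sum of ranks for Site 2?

19

Sorted (descending): 910, 872, 792, 768, 768, 596, 558, 398
The 2 values of 768 occupy positions 4–5 → each gets rank 5.
Site 2 values → pooled ranks: 768→5, 768→5, 910→1, 872→2, 596→6
Rank sum = 5 + 5 + 1 + 2 + 6 = 19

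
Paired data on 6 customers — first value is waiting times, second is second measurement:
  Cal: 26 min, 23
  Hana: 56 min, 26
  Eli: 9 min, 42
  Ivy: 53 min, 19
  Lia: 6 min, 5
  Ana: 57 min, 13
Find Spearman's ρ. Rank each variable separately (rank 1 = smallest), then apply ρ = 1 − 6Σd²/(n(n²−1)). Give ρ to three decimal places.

Ranks of variable 1: 3, 5, 2, 4, 1, 6
Ranks of variable 2: 4, 5, 6, 3, 1, 2
d = r₁ − r₂: -1, 0, -4, 1, 0, 4
d²: 1, 0, 16, 1, 0, 16; Σd² = 34
ρ = 1 − 6·34/(6·35) = 1 − 204/210 = 0.029

0.029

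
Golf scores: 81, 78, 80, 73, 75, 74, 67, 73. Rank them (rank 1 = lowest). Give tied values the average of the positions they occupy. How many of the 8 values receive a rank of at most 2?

1

Sorted (ascending): 67, 73, 73, 74, 75, 78, 80, 81
The 2 values of 73 occupy positions 2–3 → average rank (2+3)/2 = 2.5.
Ranks ≤ 2: {1} → 1 value.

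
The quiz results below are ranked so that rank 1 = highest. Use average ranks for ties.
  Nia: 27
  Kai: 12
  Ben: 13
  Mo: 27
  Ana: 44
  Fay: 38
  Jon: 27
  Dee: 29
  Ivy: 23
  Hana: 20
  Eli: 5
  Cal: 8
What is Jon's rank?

Sorted (descending): 44, 38, 29, 27, 27, 27, 23, 20, 13, 12, 8, 5
The 3 values of 27 occupy positions 4–6 → average rank 5.
Jon has value 27 → rank 5.

5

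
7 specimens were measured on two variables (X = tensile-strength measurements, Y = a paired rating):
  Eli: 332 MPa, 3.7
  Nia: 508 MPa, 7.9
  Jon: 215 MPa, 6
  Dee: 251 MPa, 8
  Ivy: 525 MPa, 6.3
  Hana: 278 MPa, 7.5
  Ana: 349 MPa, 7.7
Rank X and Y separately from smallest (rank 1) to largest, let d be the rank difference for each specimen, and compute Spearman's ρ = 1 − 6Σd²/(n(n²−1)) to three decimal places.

Ranks of variable 1: 4, 6, 1, 2, 7, 3, 5
Ranks of variable 2: 1, 6, 2, 7, 3, 4, 5
d = r₁ − r₂: 3, 0, -1, -5, 4, -1, 0
d²: 9, 0, 1, 25, 16, 1, 0; Σd² = 52
ρ = 1 − 6·52/(7·48) = 1 − 312/336 = 0.071

0.071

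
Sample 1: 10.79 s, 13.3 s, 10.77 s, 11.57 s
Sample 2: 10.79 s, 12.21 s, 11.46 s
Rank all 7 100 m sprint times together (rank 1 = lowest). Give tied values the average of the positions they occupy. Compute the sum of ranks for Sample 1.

Sorted (ascending): 10.77, 10.79, 10.79, 11.46, 11.57, 12.21, 13.3
The 2 values of 10.79 occupy positions 2–3 → average rank (2+3)/2 = 2.5.
Sample 1 values → pooled ranks: 10.79→2.5, 13.3→7, 10.77→1, 11.57→5
Rank sum = 2.5 + 7 + 1 + 5 = 15.5

15.5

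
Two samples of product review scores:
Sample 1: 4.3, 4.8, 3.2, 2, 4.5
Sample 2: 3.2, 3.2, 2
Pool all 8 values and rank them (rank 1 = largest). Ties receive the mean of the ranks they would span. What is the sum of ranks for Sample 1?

18.5

Sorted (descending): 4.8, 4.5, 4.3, 3.2, 3.2, 3.2, 2, 2
The 3 values of 3.2 occupy positions 4–6 → average rank 5.
The 2 values of 2 occupy positions 7–8 → average rank (7+8)/2 = 7.5.
Sample 1 values → pooled ranks: 4.3→3, 4.8→1, 3.2→5, 2→7.5, 4.5→2
Rank sum = 3 + 1 + 5 + 7.5 + 2 = 18.5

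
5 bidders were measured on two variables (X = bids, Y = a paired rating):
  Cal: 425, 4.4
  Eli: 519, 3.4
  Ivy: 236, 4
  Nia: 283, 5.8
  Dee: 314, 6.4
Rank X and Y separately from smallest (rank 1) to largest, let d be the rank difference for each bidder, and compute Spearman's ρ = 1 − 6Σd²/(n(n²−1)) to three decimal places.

-0.300

Ranks of variable 1: 4, 5, 1, 2, 3
Ranks of variable 2: 3, 1, 2, 4, 5
d = r₁ − r₂: 1, 4, -1, -2, -2
d²: 1, 16, 1, 4, 4; Σd² = 26
ρ = 1 − 6·26/(5·24) = 1 − 156/120 = -0.300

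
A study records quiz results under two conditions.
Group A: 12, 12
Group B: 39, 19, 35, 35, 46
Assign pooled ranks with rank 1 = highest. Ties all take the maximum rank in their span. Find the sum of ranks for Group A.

Sorted (descending): 46, 39, 35, 35, 19, 12, 12
The 2 values of 35 occupy positions 3–4 → each gets rank 4.
The 2 values of 12 occupy positions 6–7 → each gets rank 7.
Group A values → pooled ranks: 12→7, 12→7
Rank sum = 7 + 7 = 14

14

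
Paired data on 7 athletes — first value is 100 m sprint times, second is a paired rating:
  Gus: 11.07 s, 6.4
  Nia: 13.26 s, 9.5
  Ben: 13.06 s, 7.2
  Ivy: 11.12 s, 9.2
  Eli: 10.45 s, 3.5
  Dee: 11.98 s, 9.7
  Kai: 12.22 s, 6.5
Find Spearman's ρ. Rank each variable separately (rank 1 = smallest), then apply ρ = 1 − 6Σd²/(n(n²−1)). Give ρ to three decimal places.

Ranks of variable 1: 2, 7, 6, 3, 1, 4, 5
Ranks of variable 2: 2, 6, 4, 5, 1, 7, 3
d = r₁ − r₂: 0, 1, 2, -2, 0, -3, 2
d²: 0, 1, 4, 4, 0, 9, 4; Σd² = 22
ρ = 1 − 6·22/(7·48) = 1 − 132/336 = 0.607

0.607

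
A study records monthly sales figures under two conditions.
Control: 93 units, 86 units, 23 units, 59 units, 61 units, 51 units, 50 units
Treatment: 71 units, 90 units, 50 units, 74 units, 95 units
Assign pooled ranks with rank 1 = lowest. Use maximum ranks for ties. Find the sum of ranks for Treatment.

Sorted (ascending): 23, 50, 50, 51, 59, 61, 71, 74, 86, 90, 93, 95
The 2 values of 50 occupy positions 2–3 → each gets rank 3.
Treatment values → pooled ranks: 71→7, 90→10, 50→3, 74→8, 95→12
Rank sum = 7 + 10 + 3 + 8 + 12 = 40

40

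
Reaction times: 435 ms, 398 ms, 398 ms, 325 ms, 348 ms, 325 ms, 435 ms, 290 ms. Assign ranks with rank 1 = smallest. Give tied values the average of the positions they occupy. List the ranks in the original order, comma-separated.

7.5, 5.5, 5.5, 2.5, 4, 2.5, 7.5, 1

Sorted (ascending): 290, 325, 325, 348, 398, 398, 435, 435
The 2 values of 325 occupy positions 2–3 → average rank (2+3)/2 = 2.5.
The 2 values of 398 occupy positions 5–6 → average rank (5+6)/2 = 5.5.
The 2 values of 435 occupy positions 7–8 → average rank (7+8)/2 = 7.5.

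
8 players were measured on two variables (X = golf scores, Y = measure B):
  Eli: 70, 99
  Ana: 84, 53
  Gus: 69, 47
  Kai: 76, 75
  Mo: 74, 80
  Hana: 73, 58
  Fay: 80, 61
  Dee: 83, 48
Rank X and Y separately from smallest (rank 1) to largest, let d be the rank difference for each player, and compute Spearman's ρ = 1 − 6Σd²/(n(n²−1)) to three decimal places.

-0.167

Ranks of variable 1: 2, 8, 1, 5, 4, 3, 6, 7
Ranks of variable 2: 8, 3, 1, 6, 7, 4, 5, 2
d = r₁ − r₂: -6, 5, 0, -1, -3, -1, 1, 5
d²: 36, 25, 0, 1, 9, 1, 1, 25; Σd² = 98
ρ = 1 − 6·98/(8·63) = 1 − 588/504 = -0.167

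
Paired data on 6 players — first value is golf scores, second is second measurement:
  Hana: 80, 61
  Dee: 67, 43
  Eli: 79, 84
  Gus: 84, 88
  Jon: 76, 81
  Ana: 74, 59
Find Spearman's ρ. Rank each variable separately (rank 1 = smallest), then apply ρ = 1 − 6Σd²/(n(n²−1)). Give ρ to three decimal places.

Ranks of variable 1: 5, 1, 4, 6, 3, 2
Ranks of variable 2: 3, 1, 5, 6, 4, 2
d = r₁ − r₂: 2, 0, -1, 0, -1, 0
d²: 4, 0, 1, 0, 1, 0; Σd² = 6
ρ = 1 − 6·6/(6·35) = 1 − 36/210 = 0.829

0.829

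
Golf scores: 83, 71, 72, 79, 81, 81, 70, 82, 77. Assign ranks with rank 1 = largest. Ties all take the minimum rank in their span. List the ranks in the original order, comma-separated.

Sorted (descending): 83, 82, 81, 81, 79, 77, 72, 71, 70
The 2 values of 81 occupy positions 3–4 → each gets rank 3.

1, 8, 7, 5, 3, 3, 9, 2, 6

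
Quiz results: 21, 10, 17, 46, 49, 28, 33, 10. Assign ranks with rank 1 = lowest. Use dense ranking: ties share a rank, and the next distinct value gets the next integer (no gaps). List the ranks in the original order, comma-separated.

Sorted (ascending): 10, 10, 17, 21, 28, 33, 46, 49
The 2 values of 10 share dense rank 1.
Remaining distinct values take the next consecutive integers.

3, 1, 2, 6, 7, 4, 5, 1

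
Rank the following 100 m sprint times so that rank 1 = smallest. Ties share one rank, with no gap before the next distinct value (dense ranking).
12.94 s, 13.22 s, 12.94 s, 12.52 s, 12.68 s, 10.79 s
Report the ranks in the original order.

Sorted (ascending): 10.79, 12.52, 12.68, 12.94, 12.94, 13.22
The 2 values of 12.94 share dense rank 4.
Remaining distinct values take the next consecutive integers.

4, 5, 4, 2, 3, 1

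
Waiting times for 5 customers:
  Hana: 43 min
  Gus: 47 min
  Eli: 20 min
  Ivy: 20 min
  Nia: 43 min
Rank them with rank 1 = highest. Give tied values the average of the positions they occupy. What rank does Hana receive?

Sorted (descending): 47, 43, 43, 20, 20
The 2 values of 43 occupy positions 2–3 → average rank (2+3)/2 = 2.5.
The 2 values of 20 occupy positions 4–5 → average rank (4+5)/2 = 4.5.
Hana has value 43 min → rank 2.5.

2.5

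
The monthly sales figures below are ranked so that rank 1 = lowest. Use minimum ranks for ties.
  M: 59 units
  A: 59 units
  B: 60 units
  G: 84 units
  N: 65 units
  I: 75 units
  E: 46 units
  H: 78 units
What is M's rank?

2

Sorted (ascending): 46, 59, 59, 60, 65, 75, 78, 84
The 2 values of 59 occupy positions 2–3 → each gets rank 2.
M has value 59 units → rank 2.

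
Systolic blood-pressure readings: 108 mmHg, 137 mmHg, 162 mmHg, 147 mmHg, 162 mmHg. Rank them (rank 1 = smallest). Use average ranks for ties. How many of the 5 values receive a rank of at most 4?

Sorted (ascending): 108, 137, 147, 162, 162
The 2 values of 162 occupy positions 4–5 → average rank (4+5)/2 = 4.5.
Ranks ≤ 4: {1, 2, 3} → 3 values.

3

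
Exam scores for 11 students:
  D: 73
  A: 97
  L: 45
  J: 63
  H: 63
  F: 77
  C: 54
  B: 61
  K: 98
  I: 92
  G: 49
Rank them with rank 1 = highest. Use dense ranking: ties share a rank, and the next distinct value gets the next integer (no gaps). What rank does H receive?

Sorted (descending): 98, 97, 92, 77, 73, 63, 63, 61, 54, 49, 45
The 2 values of 63 share dense rank 6.
Remaining distinct values take the next consecutive integers.
H has value 63 → rank 6.

6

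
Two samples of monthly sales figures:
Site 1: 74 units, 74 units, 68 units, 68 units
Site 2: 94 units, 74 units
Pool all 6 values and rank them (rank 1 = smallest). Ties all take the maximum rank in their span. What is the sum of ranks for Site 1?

Sorted (ascending): 68, 68, 74, 74, 74, 94
The 2 values of 68 occupy positions 1–2 → each gets rank 2.
The 3 values of 74 occupy positions 3–5 → each gets rank 5.
Site 1 values → pooled ranks: 74→5, 74→5, 68→2, 68→2
Rank sum = 5 + 5 + 2 + 2 = 14

14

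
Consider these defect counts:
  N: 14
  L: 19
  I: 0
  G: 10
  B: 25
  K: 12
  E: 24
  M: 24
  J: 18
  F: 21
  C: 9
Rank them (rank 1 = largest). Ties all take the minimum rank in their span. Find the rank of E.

2

Sorted (descending): 25, 24, 24, 21, 19, 18, 14, 12, 10, 9, 0
The 2 values of 24 occupy positions 2–3 → each gets rank 2.
E has value 24 → rank 2.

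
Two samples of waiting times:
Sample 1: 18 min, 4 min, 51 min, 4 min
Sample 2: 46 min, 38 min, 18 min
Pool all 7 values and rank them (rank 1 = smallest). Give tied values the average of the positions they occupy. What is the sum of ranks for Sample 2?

Sorted (ascending): 4, 4, 18, 18, 38, 46, 51
The 2 values of 4 occupy positions 1–2 → average rank (1+2)/2 = 1.5.
The 2 values of 18 occupy positions 3–4 → average rank (3+4)/2 = 3.5.
Sample 2 values → pooled ranks: 46→6, 38→5, 18→3.5
Rank sum = 6 + 5 + 3.5 = 14.5

14.5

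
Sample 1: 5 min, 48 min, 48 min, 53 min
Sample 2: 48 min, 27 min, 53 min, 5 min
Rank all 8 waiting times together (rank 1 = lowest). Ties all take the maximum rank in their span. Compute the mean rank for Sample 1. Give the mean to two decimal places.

Sorted (ascending): 5, 5, 27, 48, 48, 48, 53, 53
The 2 values of 5 occupy positions 1–2 → each gets rank 2.
The 3 values of 48 occupy positions 4–6 → each gets rank 6.
The 2 values of 53 occupy positions 7–8 → each gets rank 8.
Sample 1 values → pooled ranks: 5→2, 48→6, 48→6, 53→8
Mean rank = (2 + 6 + 6 + 8) / 4 = 5.50

5.50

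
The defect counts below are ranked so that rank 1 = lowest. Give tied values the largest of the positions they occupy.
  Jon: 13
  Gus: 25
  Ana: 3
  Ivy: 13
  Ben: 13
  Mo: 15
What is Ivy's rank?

4

Sorted (ascending): 3, 13, 13, 13, 15, 25
The 3 values of 13 occupy positions 2–4 → each gets rank 4.
Ivy has value 13 → rank 4.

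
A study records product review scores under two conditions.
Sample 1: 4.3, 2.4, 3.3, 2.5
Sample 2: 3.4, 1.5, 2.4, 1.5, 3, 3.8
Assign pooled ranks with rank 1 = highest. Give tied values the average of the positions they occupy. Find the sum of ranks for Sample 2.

Sorted (descending): 4.3, 3.8, 3.4, 3.3, 3, 2.5, 2.4, 2.4, 1.5, 1.5
The 2 values of 2.4 occupy positions 7–8 → average rank (7+8)/2 = 7.5.
The 2 values of 1.5 occupy positions 9–10 → average rank (9+10)/2 = 9.5.
Sample 2 values → pooled ranks: 3.4→3, 1.5→9.5, 2.4→7.5, 1.5→9.5, 3→5, 3.8→2
Rank sum = 3 + 9.5 + 7.5 + 9.5 + 5 + 2 = 36.5

36.5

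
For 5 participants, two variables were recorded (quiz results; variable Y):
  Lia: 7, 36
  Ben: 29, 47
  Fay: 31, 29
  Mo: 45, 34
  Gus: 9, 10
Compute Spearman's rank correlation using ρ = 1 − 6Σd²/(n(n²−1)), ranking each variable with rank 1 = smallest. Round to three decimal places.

-0.100

Ranks of variable 1: 1, 3, 4, 5, 2
Ranks of variable 2: 4, 5, 2, 3, 1
d = r₁ − r₂: -3, -2, 2, 2, 1
d²: 9, 4, 4, 4, 1; Σd² = 22
ρ = 1 − 6·22/(5·24) = 1 − 132/120 = -0.100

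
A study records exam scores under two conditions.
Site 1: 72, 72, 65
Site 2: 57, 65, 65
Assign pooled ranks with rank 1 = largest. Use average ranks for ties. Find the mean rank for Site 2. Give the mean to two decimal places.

Sorted (descending): 72, 72, 65, 65, 65, 57
The 2 values of 72 occupy positions 1–2 → average rank (1+2)/2 = 1.5.
The 3 values of 65 occupy positions 3–5 → average rank 4.
Site 2 values → pooled ranks: 57→6, 65→4, 65→4
Mean rank = (6 + 4 + 4) / 3 = 4.67

4.67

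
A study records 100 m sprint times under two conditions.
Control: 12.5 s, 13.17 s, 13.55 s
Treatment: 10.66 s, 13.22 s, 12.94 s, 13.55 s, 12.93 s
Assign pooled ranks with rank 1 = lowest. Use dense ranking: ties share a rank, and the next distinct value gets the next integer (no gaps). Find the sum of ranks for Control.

14

Sorted (ascending): 10.66, 12.5, 12.93, 12.94, 13.17, 13.22, 13.55, 13.55
The 2 values of 13.55 share dense rank 7.
Remaining distinct values take the next consecutive integers.
Control values → pooled ranks: 12.5→2, 13.17→5, 13.55→7
Rank sum = 2 + 5 + 7 = 14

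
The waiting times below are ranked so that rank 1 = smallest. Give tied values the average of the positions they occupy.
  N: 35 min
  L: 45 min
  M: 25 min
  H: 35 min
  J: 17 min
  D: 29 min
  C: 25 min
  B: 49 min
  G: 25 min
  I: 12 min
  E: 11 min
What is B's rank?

11

Sorted (ascending): 11, 12, 17, 25, 25, 25, 29, 35, 35, 45, 49
The 3 values of 25 occupy positions 4–6 → average rank 5.
The 2 values of 35 occupy positions 8–9 → average rank (8+9)/2 = 8.5.
B has value 49 min → rank 11.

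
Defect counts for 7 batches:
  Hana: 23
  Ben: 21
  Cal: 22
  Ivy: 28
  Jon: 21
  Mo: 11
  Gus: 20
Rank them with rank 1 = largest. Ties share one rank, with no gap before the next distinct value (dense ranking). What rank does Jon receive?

4

Sorted (descending): 28, 23, 22, 21, 21, 20, 11
The 2 values of 21 share dense rank 4.
Remaining distinct values take the next consecutive integers.
Jon has value 21 → rank 4.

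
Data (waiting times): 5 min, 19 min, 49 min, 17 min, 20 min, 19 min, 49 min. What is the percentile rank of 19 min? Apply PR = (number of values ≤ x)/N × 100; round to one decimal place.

57.1

N = 7.
Strictly below 19: 2. Equal to 19: 2.
PR = 4/7 × 100 = 57.1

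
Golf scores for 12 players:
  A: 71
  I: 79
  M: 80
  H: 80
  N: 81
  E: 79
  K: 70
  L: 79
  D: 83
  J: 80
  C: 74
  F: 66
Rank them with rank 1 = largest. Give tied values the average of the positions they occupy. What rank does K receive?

11

Sorted (descending): 83, 81, 80, 80, 80, 79, 79, 79, 74, 71, 70, 66
The 3 values of 80 occupy positions 3–5 → average rank 4.
The 3 values of 79 occupy positions 6–8 → average rank 7.
K has value 70 → rank 11.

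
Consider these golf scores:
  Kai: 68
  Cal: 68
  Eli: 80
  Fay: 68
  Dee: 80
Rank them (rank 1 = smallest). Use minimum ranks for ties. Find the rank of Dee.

4

Sorted (ascending): 68, 68, 68, 80, 80
The 3 values of 68 occupy positions 1–3 → each gets rank 1.
The 2 values of 80 occupy positions 4–5 → each gets rank 4.
Dee has value 80 → rank 4.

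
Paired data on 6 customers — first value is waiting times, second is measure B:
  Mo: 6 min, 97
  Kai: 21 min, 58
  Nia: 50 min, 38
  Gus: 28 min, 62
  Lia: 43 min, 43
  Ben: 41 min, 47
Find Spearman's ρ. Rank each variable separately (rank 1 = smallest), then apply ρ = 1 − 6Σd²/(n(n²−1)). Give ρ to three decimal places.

Ranks of variable 1: 1, 2, 6, 3, 5, 4
Ranks of variable 2: 6, 4, 1, 5, 2, 3
d = r₁ − r₂: -5, -2, 5, -2, 3, 1
d²: 25, 4, 25, 4, 9, 1; Σd² = 68
ρ = 1 − 6·68/(6·35) = 1 − 408/210 = -0.943

-0.943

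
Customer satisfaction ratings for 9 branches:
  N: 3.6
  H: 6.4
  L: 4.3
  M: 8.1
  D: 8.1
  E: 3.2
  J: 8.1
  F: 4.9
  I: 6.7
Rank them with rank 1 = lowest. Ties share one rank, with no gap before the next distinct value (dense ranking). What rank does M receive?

7

Sorted (ascending): 3.2, 3.6, 4.3, 4.9, 6.4, 6.7, 8.1, 8.1, 8.1
The 3 values of 8.1 share dense rank 7.
Remaining distinct values take the next consecutive integers.
M has value 8.1 → rank 7.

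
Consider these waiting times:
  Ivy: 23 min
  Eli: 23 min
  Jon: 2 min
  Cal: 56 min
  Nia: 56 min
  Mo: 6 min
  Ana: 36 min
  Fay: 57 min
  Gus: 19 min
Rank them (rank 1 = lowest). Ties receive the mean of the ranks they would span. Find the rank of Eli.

Sorted (ascending): 2, 6, 19, 23, 23, 36, 56, 56, 57
The 2 values of 23 occupy positions 4–5 → average rank (4+5)/2 = 4.5.
The 2 values of 56 occupy positions 7–8 → average rank (7+8)/2 = 7.5.
Eli has value 23 min → rank 4.5.

4.5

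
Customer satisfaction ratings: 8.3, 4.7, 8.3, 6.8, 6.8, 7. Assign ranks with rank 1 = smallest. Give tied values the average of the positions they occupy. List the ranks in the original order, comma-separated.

5.5, 1, 5.5, 2.5, 2.5, 4

Sorted (ascending): 4.7, 6.8, 6.8, 7, 8.3, 8.3
The 2 values of 6.8 occupy positions 2–3 → average rank (2+3)/2 = 2.5.
The 2 values of 8.3 occupy positions 5–6 → average rank (5+6)/2 = 5.5.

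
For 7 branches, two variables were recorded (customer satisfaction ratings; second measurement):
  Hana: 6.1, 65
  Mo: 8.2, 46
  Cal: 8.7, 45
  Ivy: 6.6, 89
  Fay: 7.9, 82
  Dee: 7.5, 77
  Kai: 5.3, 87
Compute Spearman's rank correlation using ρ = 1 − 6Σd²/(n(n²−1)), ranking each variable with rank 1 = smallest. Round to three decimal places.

Ranks of variable 1: 2, 6, 7, 3, 5, 4, 1
Ranks of variable 2: 3, 2, 1, 7, 5, 4, 6
d = r₁ − r₂: -1, 4, 6, -4, 0, 0, -5
d²: 1, 16, 36, 16, 0, 0, 25; Σd² = 94
ρ = 1 − 6·94/(7·48) = 1 − 564/336 = -0.679

-0.679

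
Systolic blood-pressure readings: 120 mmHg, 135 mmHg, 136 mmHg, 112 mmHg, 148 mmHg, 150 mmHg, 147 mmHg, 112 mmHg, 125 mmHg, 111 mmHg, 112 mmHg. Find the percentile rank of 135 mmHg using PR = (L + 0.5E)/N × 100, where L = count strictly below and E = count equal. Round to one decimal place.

N = 11.
Strictly below 135: 6. Equal to 135: 1.
PR = (6 + 0.5·1)/11 × 100 = 59.1

59.1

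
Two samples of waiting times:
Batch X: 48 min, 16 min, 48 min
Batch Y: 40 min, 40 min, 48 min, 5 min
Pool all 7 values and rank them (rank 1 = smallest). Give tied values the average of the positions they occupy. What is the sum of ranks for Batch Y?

Sorted (ascending): 5, 16, 40, 40, 48, 48, 48
The 2 values of 40 occupy positions 3–4 → average rank (3+4)/2 = 3.5.
The 3 values of 48 occupy positions 5–7 → average rank 6.
Batch Y values → pooled ranks: 40→3.5, 40→3.5, 48→6, 5→1
Rank sum = 3.5 + 3.5 + 6 + 1 = 14

14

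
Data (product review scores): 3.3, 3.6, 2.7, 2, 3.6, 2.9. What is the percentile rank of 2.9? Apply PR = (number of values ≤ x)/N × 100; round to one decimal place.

N = 6.
Strictly below 2.9: 2. Equal to 2.9: 1.
PR = 3/6 × 100 = 50.0

50.0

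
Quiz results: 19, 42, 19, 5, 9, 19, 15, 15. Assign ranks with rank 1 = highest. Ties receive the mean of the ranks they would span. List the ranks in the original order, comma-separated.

3, 1, 3, 8, 7, 3, 5.5, 5.5

Sorted (descending): 42, 19, 19, 19, 15, 15, 9, 5
The 3 values of 19 occupy positions 2–4 → average rank 3.
The 2 values of 15 occupy positions 5–6 → average rank (5+6)/2 = 5.5.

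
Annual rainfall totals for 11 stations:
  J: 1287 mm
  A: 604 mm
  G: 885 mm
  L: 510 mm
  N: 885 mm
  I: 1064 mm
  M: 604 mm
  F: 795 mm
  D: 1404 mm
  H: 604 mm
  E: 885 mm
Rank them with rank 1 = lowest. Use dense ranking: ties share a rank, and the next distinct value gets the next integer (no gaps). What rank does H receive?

Sorted (ascending): 510, 604, 604, 604, 795, 885, 885, 885, 1064, 1287, 1404
The 3 values of 604 share dense rank 2.
The 3 values of 885 share dense rank 4.
Remaining distinct values take the next consecutive integers.
H has value 604 mm → rank 2.

2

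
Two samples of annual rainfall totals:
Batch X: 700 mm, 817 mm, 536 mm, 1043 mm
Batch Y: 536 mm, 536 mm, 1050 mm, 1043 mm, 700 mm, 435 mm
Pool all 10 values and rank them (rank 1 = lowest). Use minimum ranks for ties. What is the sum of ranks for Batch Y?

28

Sorted (ascending): 435, 536, 536, 536, 700, 700, 817, 1043, 1043, 1050
The 3 values of 536 occupy positions 2–4 → each gets rank 2.
The 2 values of 700 occupy positions 5–6 → each gets rank 5.
The 2 values of 1043 occupy positions 8–9 → each gets rank 8.
Batch Y values → pooled ranks: 536→2, 536→2, 1050→10, 1043→8, 700→5, 435→1
Rank sum = 2 + 2 + 10 + 8 + 5 + 1 = 28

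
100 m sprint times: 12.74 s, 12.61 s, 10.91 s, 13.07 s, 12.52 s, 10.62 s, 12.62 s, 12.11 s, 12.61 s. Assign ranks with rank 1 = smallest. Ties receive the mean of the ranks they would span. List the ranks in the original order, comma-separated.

8, 5.5, 2, 9, 4, 1, 7, 3, 5.5

Sorted (ascending): 10.62, 10.91, 12.11, 12.52, 12.61, 12.61, 12.62, 12.74, 13.07
The 2 values of 12.61 occupy positions 5–6 → average rank (5+6)/2 = 5.5.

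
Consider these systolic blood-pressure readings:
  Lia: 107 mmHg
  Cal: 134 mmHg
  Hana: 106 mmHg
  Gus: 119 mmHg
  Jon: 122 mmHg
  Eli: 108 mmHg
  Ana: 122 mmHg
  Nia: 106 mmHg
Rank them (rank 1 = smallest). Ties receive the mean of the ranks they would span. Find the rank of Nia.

Sorted (ascending): 106, 106, 107, 108, 119, 122, 122, 134
The 2 values of 106 occupy positions 1–2 → average rank (1+2)/2 = 1.5.
The 2 values of 122 occupy positions 6–7 → average rank (6+7)/2 = 6.5.
Nia has value 106 mmHg → rank 1.5.

1.5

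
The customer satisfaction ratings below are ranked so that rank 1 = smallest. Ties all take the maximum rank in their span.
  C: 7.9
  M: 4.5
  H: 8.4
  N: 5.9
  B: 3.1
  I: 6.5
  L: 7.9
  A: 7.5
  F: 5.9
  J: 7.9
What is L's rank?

Sorted (ascending): 3.1, 4.5, 5.9, 5.9, 6.5, 7.5, 7.9, 7.9, 7.9, 8.4
The 2 values of 5.9 occupy positions 3–4 → each gets rank 4.
The 3 values of 7.9 occupy positions 7–9 → each gets rank 9.
L has value 7.9 → rank 9.

9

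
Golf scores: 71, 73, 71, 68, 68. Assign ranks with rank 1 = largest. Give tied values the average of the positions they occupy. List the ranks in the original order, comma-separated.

Sorted (descending): 73, 71, 71, 68, 68
The 2 values of 71 occupy positions 2–3 → average rank (2+3)/2 = 2.5.
The 2 values of 68 occupy positions 4–5 → average rank (4+5)/2 = 4.5.

2.5, 1, 2.5, 4.5, 4.5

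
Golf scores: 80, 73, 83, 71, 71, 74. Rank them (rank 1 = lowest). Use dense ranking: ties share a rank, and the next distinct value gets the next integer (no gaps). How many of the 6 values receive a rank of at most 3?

4

Sorted (ascending): 71, 71, 73, 74, 80, 83
The 2 values of 71 share dense rank 1.
Remaining distinct values take the next consecutive integers.
Ranks ≤ 3: {1, 1, 2, 3} → 4 values.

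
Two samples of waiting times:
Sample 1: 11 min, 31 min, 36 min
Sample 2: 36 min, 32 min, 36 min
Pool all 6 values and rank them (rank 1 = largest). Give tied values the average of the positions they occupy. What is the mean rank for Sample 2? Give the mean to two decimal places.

2.67

Sorted (descending): 36, 36, 36, 32, 31, 11
The 3 values of 36 occupy positions 1–3 → average rank 2.
Sample 2 values → pooled ranks: 36→2, 32→4, 36→2
Mean rank = (2 + 4 + 2) / 3 = 2.67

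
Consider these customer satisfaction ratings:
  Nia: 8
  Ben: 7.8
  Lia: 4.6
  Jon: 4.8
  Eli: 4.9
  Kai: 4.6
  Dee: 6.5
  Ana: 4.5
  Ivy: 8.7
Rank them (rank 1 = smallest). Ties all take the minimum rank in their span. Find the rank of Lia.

2

Sorted (ascending): 4.5, 4.6, 4.6, 4.8, 4.9, 6.5, 7.8, 8, 8.7
The 2 values of 4.6 occupy positions 2–3 → each gets rank 2.
Lia has value 4.6 → rank 2.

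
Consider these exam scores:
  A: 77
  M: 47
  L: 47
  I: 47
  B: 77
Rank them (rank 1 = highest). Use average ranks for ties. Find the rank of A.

1.5

Sorted (descending): 77, 77, 47, 47, 47
The 2 values of 77 occupy positions 1–2 → average rank (1+2)/2 = 1.5.
The 3 values of 47 occupy positions 3–5 → average rank 4.
A has value 77 → rank 1.5.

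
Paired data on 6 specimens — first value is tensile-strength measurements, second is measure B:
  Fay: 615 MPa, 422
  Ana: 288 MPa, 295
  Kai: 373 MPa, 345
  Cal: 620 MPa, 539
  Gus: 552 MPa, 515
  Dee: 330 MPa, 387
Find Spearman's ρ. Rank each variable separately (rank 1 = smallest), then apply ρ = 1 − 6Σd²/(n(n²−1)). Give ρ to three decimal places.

Ranks of variable 1: 5, 1, 3, 6, 4, 2
Ranks of variable 2: 4, 1, 2, 6, 5, 3
d = r₁ − r₂: 1, 0, 1, 0, -1, -1
d²: 1, 0, 1, 0, 1, 1; Σd² = 4
ρ = 1 − 6·4/(6·35) = 1 − 24/210 = 0.886

0.886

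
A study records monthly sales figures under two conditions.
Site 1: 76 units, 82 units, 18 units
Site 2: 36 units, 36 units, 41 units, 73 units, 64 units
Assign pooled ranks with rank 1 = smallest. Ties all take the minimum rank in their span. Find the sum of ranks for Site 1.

Sorted (ascending): 18, 36, 36, 41, 64, 73, 76, 82
The 2 values of 36 occupy positions 2–3 → each gets rank 2.
Site 1 values → pooled ranks: 76→7, 82→8, 18→1
Rank sum = 7 + 8 + 1 = 16

16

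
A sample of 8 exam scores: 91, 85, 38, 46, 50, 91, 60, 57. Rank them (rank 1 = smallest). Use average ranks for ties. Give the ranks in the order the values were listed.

Sorted (ascending): 38, 46, 50, 57, 60, 85, 91, 91
The 2 values of 91 occupy positions 7–8 → average rank (7+8)/2 = 7.5.

7.5, 6, 1, 2, 3, 7.5, 5, 4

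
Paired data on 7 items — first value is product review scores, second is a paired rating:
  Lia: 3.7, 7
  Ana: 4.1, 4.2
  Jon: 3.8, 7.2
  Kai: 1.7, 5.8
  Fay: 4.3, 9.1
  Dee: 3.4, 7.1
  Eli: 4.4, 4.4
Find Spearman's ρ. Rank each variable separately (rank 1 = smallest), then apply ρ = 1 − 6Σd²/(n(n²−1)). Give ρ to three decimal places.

-0.071

Ranks of variable 1: 3, 5, 4, 1, 6, 2, 7
Ranks of variable 2: 4, 1, 6, 3, 7, 5, 2
d = r₁ − r₂: -1, 4, -2, -2, -1, -3, 5
d²: 1, 16, 4, 4, 1, 9, 25; Σd² = 60
ρ = 1 − 6·60/(7·48) = 1 − 360/336 = -0.071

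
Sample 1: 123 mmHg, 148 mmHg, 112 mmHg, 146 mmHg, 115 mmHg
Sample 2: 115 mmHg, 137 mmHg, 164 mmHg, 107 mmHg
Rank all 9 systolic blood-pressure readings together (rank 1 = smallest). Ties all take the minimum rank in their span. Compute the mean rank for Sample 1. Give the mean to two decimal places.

Sorted (ascending): 107, 112, 115, 115, 123, 137, 146, 148, 164
The 2 values of 115 occupy positions 3–4 → each gets rank 3.
Sample 1 values → pooled ranks: 123→5, 148→8, 112→2, 146→7, 115→3
Mean rank = (5 + 8 + 2 + 7 + 3) / 5 = 5.00

5.00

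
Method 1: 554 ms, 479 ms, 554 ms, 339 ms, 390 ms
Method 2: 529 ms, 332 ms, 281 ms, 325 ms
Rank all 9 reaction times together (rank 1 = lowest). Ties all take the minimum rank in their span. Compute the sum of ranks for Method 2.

Sorted (ascending): 281, 325, 332, 339, 390, 479, 529, 554, 554
The 2 values of 554 occupy positions 8–9 → each gets rank 8.
Method 2 values → pooled ranks: 529→7, 332→3, 281→1, 325→2
Rank sum = 7 + 3 + 1 + 2 = 13

13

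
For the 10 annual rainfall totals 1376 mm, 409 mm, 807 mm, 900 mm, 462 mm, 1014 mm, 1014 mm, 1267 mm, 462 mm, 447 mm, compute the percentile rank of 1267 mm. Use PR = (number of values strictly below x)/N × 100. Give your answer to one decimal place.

80.0

N = 10.
Strictly below 1267: 8. Equal to 1267: 1.
PR = 8/10 × 100 = 80.0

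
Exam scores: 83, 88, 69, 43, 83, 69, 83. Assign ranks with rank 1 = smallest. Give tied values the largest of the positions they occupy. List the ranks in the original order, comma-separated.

Sorted (ascending): 43, 69, 69, 83, 83, 83, 88
The 2 values of 69 occupy positions 2–3 → each gets rank 3.
The 3 values of 83 occupy positions 4–6 → each gets rank 6.

6, 7, 3, 1, 6, 3, 6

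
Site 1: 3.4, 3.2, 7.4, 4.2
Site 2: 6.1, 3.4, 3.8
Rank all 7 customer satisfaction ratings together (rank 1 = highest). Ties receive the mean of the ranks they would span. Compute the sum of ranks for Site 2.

11.5

Sorted (descending): 7.4, 6.1, 4.2, 3.8, 3.4, 3.4, 3.2
The 2 values of 3.4 occupy positions 5–6 → average rank (5+6)/2 = 5.5.
Site 2 values → pooled ranks: 6.1→2, 3.4→5.5, 3.8→4
Rank sum = 2 + 5.5 + 4 = 11.5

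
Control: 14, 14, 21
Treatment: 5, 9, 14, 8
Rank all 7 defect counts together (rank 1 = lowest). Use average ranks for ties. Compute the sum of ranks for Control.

17

Sorted (ascending): 5, 8, 9, 14, 14, 14, 21
The 3 values of 14 occupy positions 4–6 → average rank 5.
Control values → pooled ranks: 14→5, 14→5, 21→7
Rank sum = 5 + 5 + 7 = 17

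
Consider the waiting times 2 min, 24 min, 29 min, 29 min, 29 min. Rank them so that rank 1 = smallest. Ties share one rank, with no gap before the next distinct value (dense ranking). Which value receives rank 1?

2

Sorted (ascending): 2, 24, 29, 29, 29
The 3 values of 29 share dense rank 3.
Remaining distinct values take the next consecutive integers.
Rank 1 → value 2.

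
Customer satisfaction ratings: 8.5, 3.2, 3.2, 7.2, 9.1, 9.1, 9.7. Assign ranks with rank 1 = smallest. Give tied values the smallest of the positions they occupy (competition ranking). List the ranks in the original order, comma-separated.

4, 1, 1, 3, 5, 5, 7

Sorted (ascending): 3.2, 3.2, 7.2, 8.5, 9.1, 9.1, 9.7
The 2 values of 3.2 occupy positions 1–2 → each gets rank 1.
The 2 values of 9.1 occupy positions 5–6 → each gets rank 5.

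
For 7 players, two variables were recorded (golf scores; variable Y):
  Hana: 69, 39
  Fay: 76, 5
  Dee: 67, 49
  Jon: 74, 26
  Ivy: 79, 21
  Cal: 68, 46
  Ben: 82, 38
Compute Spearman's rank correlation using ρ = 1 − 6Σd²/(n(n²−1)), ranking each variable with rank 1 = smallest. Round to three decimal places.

-0.750

Ranks of variable 1: 3, 5, 1, 4, 6, 2, 7
Ranks of variable 2: 5, 1, 7, 3, 2, 6, 4
d = r₁ − r₂: -2, 4, -6, 1, 4, -4, 3
d²: 4, 16, 36, 1, 16, 16, 9; Σd² = 98
ρ = 1 − 6·98/(7·48) = 1 − 588/336 = -0.750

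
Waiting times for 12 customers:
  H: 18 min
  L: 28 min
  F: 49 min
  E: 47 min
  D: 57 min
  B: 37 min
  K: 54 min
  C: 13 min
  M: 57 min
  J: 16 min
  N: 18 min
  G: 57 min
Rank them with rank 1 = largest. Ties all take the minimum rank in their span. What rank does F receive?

Sorted (descending): 57, 57, 57, 54, 49, 47, 37, 28, 18, 18, 16, 13
The 3 values of 57 occupy positions 1–3 → each gets rank 1.
The 2 values of 18 occupy positions 9–10 → each gets rank 9.
F has value 49 min → rank 5.

5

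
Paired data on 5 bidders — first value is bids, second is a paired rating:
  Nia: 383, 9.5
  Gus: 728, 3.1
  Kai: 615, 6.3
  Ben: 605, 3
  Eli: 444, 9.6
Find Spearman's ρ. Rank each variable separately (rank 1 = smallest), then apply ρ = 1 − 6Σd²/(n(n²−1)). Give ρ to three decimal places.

-0.600

Ranks of variable 1: 1, 5, 4, 3, 2
Ranks of variable 2: 4, 2, 3, 1, 5
d = r₁ − r₂: -3, 3, 1, 2, -3
d²: 9, 9, 1, 4, 9; Σd² = 32
ρ = 1 − 6·32/(5·24) = 1 − 192/120 = -0.600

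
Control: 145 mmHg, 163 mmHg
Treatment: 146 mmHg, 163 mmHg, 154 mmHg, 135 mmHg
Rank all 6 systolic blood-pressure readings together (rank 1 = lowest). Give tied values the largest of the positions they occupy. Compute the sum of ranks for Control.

Sorted (ascending): 135, 145, 146, 154, 163, 163
The 2 values of 163 occupy positions 5–6 → each gets rank 6.
Control values → pooled ranks: 145→2, 163→6
Rank sum = 2 + 6 = 8

8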